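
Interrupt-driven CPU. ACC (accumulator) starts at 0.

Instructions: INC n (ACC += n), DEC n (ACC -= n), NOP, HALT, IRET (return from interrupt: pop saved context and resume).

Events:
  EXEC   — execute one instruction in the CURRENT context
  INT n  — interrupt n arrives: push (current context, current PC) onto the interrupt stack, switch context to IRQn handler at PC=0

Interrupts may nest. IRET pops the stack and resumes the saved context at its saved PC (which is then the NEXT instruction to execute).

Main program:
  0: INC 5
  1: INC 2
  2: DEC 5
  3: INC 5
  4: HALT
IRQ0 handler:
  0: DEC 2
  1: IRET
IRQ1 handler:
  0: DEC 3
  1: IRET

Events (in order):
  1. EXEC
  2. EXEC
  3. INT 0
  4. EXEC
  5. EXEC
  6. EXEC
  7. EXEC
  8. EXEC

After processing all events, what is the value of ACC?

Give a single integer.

Event 1 (EXEC): [MAIN] PC=0: INC 5 -> ACC=5
Event 2 (EXEC): [MAIN] PC=1: INC 2 -> ACC=7
Event 3 (INT 0): INT 0 arrives: push (MAIN, PC=2), enter IRQ0 at PC=0 (depth now 1)
Event 4 (EXEC): [IRQ0] PC=0: DEC 2 -> ACC=5
Event 5 (EXEC): [IRQ0] PC=1: IRET -> resume MAIN at PC=2 (depth now 0)
Event 6 (EXEC): [MAIN] PC=2: DEC 5 -> ACC=0
Event 7 (EXEC): [MAIN] PC=3: INC 5 -> ACC=5
Event 8 (EXEC): [MAIN] PC=4: HALT

Answer: 5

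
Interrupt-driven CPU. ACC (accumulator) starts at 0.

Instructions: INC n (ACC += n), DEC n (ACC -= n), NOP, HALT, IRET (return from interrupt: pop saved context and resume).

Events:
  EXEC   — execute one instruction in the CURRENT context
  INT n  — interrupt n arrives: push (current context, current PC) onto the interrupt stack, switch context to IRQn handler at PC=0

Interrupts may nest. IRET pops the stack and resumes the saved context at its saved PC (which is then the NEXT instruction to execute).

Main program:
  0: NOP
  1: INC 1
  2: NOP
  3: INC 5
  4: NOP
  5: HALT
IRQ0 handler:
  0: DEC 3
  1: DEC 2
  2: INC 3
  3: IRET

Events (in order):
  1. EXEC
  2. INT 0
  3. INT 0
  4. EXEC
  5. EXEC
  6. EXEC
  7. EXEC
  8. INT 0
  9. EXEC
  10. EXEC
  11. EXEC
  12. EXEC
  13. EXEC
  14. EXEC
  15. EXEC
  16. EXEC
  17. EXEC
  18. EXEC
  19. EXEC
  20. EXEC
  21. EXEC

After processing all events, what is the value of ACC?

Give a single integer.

Event 1 (EXEC): [MAIN] PC=0: NOP
Event 2 (INT 0): INT 0 arrives: push (MAIN, PC=1), enter IRQ0 at PC=0 (depth now 1)
Event 3 (INT 0): INT 0 arrives: push (IRQ0, PC=0), enter IRQ0 at PC=0 (depth now 2)
Event 4 (EXEC): [IRQ0] PC=0: DEC 3 -> ACC=-3
Event 5 (EXEC): [IRQ0] PC=1: DEC 2 -> ACC=-5
Event 6 (EXEC): [IRQ0] PC=2: INC 3 -> ACC=-2
Event 7 (EXEC): [IRQ0] PC=3: IRET -> resume IRQ0 at PC=0 (depth now 1)
Event 8 (INT 0): INT 0 arrives: push (IRQ0, PC=0), enter IRQ0 at PC=0 (depth now 2)
Event 9 (EXEC): [IRQ0] PC=0: DEC 3 -> ACC=-5
Event 10 (EXEC): [IRQ0] PC=1: DEC 2 -> ACC=-7
Event 11 (EXEC): [IRQ0] PC=2: INC 3 -> ACC=-4
Event 12 (EXEC): [IRQ0] PC=3: IRET -> resume IRQ0 at PC=0 (depth now 1)
Event 13 (EXEC): [IRQ0] PC=0: DEC 3 -> ACC=-7
Event 14 (EXEC): [IRQ0] PC=1: DEC 2 -> ACC=-9
Event 15 (EXEC): [IRQ0] PC=2: INC 3 -> ACC=-6
Event 16 (EXEC): [IRQ0] PC=3: IRET -> resume MAIN at PC=1 (depth now 0)
Event 17 (EXEC): [MAIN] PC=1: INC 1 -> ACC=-5
Event 18 (EXEC): [MAIN] PC=2: NOP
Event 19 (EXEC): [MAIN] PC=3: INC 5 -> ACC=0
Event 20 (EXEC): [MAIN] PC=4: NOP
Event 21 (EXEC): [MAIN] PC=5: HALT

Answer: 0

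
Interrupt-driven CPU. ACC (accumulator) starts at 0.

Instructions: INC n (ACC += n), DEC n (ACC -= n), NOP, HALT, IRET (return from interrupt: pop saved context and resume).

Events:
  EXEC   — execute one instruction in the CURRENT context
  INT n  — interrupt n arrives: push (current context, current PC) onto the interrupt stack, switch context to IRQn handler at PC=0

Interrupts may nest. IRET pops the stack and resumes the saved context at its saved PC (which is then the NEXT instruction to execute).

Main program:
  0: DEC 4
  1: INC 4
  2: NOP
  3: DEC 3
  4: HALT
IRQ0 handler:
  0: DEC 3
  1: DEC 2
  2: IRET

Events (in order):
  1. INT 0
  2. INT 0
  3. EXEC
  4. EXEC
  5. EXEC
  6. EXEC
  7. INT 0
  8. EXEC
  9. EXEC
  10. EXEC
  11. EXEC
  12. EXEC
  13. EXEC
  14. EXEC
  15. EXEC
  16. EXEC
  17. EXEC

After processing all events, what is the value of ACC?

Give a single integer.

Answer: -18

Derivation:
Event 1 (INT 0): INT 0 arrives: push (MAIN, PC=0), enter IRQ0 at PC=0 (depth now 1)
Event 2 (INT 0): INT 0 arrives: push (IRQ0, PC=0), enter IRQ0 at PC=0 (depth now 2)
Event 3 (EXEC): [IRQ0] PC=0: DEC 3 -> ACC=-3
Event 4 (EXEC): [IRQ0] PC=1: DEC 2 -> ACC=-5
Event 5 (EXEC): [IRQ0] PC=2: IRET -> resume IRQ0 at PC=0 (depth now 1)
Event 6 (EXEC): [IRQ0] PC=0: DEC 3 -> ACC=-8
Event 7 (INT 0): INT 0 arrives: push (IRQ0, PC=1), enter IRQ0 at PC=0 (depth now 2)
Event 8 (EXEC): [IRQ0] PC=0: DEC 3 -> ACC=-11
Event 9 (EXEC): [IRQ0] PC=1: DEC 2 -> ACC=-13
Event 10 (EXEC): [IRQ0] PC=2: IRET -> resume IRQ0 at PC=1 (depth now 1)
Event 11 (EXEC): [IRQ0] PC=1: DEC 2 -> ACC=-15
Event 12 (EXEC): [IRQ0] PC=2: IRET -> resume MAIN at PC=0 (depth now 0)
Event 13 (EXEC): [MAIN] PC=0: DEC 4 -> ACC=-19
Event 14 (EXEC): [MAIN] PC=1: INC 4 -> ACC=-15
Event 15 (EXEC): [MAIN] PC=2: NOP
Event 16 (EXEC): [MAIN] PC=3: DEC 3 -> ACC=-18
Event 17 (EXEC): [MAIN] PC=4: HALT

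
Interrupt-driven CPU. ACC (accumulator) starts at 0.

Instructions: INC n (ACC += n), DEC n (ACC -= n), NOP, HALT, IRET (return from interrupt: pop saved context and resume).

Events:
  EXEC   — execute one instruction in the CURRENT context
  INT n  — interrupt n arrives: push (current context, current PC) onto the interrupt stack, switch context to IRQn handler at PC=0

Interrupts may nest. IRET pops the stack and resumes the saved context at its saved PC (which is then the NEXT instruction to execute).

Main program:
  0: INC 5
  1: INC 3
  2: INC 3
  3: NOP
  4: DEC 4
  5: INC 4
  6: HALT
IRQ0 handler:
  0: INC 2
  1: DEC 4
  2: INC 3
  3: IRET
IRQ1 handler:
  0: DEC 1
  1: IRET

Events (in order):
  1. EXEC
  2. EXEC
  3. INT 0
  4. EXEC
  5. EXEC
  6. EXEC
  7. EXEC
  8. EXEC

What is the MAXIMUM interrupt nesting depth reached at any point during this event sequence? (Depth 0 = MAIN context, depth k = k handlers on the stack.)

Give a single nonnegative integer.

Event 1 (EXEC): [MAIN] PC=0: INC 5 -> ACC=5 [depth=0]
Event 2 (EXEC): [MAIN] PC=1: INC 3 -> ACC=8 [depth=0]
Event 3 (INT 0): INT 0 arrives: push (MAIN, PC=2), enter IRQ0 at PC=0 (depth now 1) [depth=1]
Event 4 (EXEC): [IRQ0] PC=0: INC 2 -> ACC=10 [depth=1]
Event 5 (EXEC): [IRQ0] PC=1: DEC 4 -> ACC=6 [depth=1]
Event 6 (EXEC): [IRQ0] PC=2: INC 3 -> ACC=9 [depth=1]
Event 7 (EXEC): [IRQ0] PC=3: IRET -> resume MAIN at PC=2 (depth now 0) [depth=0]
Event 8 (EXEC): [MAIN] PC=2: INC 3 -> ACC=12 [depth=0]
Max depth observed: 1

Answer: 1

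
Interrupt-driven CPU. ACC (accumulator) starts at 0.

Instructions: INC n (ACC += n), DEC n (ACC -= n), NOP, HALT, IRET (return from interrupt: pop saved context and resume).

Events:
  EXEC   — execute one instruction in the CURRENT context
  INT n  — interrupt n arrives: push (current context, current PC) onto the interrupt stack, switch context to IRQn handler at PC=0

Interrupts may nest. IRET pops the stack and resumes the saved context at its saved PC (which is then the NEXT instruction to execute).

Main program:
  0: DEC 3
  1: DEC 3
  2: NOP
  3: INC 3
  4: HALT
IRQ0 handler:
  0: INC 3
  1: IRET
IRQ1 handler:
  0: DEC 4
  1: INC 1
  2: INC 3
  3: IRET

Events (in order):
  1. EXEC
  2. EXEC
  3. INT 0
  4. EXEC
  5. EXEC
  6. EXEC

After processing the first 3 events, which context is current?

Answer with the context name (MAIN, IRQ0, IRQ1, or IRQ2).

Event 1 (EXEC): [MAIN] PC=0: DEC 3 -> ACC=-3
Event 2 (EXEC): [MAIN] PC=1: DEC 3 -> ACC=-6
Event 3 (INT 0): INT 0 arrives: push (MAIN, PC=2), enter IRQ0 at PC=0 (depth now 1)

Answer: IRQ0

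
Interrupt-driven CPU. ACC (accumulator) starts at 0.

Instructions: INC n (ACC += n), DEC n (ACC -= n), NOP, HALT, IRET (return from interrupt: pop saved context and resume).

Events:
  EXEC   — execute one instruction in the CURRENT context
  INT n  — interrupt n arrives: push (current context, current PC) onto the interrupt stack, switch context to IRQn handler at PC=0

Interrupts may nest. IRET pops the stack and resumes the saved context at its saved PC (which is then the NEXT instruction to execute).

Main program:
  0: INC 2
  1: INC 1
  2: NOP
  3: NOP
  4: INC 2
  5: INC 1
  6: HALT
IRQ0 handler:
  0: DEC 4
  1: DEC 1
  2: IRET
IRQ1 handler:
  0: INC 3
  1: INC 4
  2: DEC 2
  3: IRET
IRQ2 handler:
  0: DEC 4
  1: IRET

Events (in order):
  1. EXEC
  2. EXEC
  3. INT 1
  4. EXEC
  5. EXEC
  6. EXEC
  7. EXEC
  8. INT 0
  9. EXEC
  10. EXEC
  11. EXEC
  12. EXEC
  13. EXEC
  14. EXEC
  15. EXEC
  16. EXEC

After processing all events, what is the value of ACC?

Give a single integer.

Answer: 6

Derivation:
Event 1 (EXEC): [MAIN] PC=0: INC 2 -> ACC=2
Event 2 (EXEC): [MAIN] PC=1: INC 1 -> ACC=3
Event 3 (INT 1): INT 1 arrives: push (MAIN, PC=2), enter IRQ1 at PC=0 (depth now 1)
Event 4 (EXEC): [IRQ1] PC=0: INC 3 -> ACC=6
Event 5 (EXEC): [IRQ1] PC=1: INC 4 -> ACC=10
Event 6 (EXEC): [IRQ1] PC=2: DEC 2 -> ACC=8
Event 7 (EXEC): [IRQ1] PC=3: IRET -> resume MAIN at PC=2 (depth now 0)
Event 8 (INT 0): INT 0 arrives: push (MAIN, PC=2), enter IRQ0 at PC=0 (depth now 1)
Event 9 (EXEC): [IRQ0] PC=0: DEC 4 -> ACC=4
Event 10 (EXEC): [IRQ0] PC=1: DEC 1 -> ACC=3
Event 11 (EXEC): [IRQ0] PC=2: IRET -> resume MAIN at PC=2 (depth now 0)
Event 12 (EXEC): [MAIN] PC=2: NOP
Event 13 (EXEC): [MAIN] PC=3: NOP
Event 14 (EXEC): [MAIN] PC=4: INC 2 -> ACC=5
Event 15 (EXEC): [MAIN] PC=5: INC 1 -> ACC=6
Event 16 (EXEC): [MAIN] PC=6: HALT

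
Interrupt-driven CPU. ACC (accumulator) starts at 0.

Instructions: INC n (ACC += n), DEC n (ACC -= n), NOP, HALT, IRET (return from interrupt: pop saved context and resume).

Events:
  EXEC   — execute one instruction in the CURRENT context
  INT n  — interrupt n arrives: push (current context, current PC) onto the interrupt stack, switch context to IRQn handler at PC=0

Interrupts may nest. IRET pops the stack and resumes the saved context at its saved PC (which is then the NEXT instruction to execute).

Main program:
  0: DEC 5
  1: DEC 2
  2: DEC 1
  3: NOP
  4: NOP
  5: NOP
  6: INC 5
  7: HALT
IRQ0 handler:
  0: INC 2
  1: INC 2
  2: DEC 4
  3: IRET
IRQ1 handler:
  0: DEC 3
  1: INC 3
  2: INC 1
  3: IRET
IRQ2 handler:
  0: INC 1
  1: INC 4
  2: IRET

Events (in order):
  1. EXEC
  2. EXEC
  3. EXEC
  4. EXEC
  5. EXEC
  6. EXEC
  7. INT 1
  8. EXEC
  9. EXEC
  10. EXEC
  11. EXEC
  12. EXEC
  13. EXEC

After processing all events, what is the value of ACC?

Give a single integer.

Answer: -2

Derivation:
Event 1 (EXEC): [MAIN] PC=0: DEC 5 -> ACC=-5
Event 2 (EXEC): [MAIN] PC=1: DEC 2 -> ACC=-7
Event 3 (EXEC): [MAIN] PC=2: DEC 1 -> ACC=-8
Event 4 (EXEC): [MAIN] PC=3: NOP
Event 5 (EXEC): [MAIN] PC=4: NOP
Event 6 (EXEC): [MAIN] PC=5: NOP
Event 7 (INT 1): INT 1 arrives: push (MAIN, PC=6), enter IRQ1 at PC=0 (depth now 1)
Event 8 (EXEC): [IRQ1] PC=0: DEC 3 -> ACC=-11
Event 9 (EXEC): [IRQ1] PC=1: INC 3 -> ACC=-8
Event 10 (EXEC): [IRQ1] PC=2: INC 1 -> ACC=-7
Event 11 (EXEC): [IRQ1] PC=3: IRET -> resume MAIN at PC=6 (depth now 0)
Event 12 (EXEC): [MAIN] PC=6: INC 5 -> ACC=-2
Event 13 (EXEC): [MAIN] PC=7: HALT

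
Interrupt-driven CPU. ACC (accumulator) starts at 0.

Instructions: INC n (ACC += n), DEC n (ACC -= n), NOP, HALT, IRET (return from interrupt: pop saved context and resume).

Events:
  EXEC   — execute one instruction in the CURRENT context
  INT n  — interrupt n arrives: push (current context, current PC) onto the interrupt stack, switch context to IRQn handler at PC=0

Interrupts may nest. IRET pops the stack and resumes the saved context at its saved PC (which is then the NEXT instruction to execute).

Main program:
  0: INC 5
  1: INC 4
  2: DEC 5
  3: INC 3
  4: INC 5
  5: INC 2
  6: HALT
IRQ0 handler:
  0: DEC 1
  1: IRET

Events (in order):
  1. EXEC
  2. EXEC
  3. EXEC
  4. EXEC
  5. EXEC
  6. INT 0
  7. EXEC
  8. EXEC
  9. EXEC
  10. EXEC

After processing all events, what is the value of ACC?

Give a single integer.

Event 1 (EXEC): [MAIN] PC=0: INC 5 -> ACC=5
Event 2 (EXEC): [MAIN] PC=1: INC 4 -> ACC=9
Event 3 (EXEC): [MAIN] PC=2: DEC 5 -> ACC=4
Event 4 (EXEC): [MAIN] PC=3: INC 3 -> ACC=7
Event 5 (EXEC): [MAIN] PC=4: INC 5 -> ACC=12
Event 6 (INT 0): INT 0 arrives: push (MAIN, PC=5), enter IRQ0 at PC=0 (depth now 1)
Event 7 (EXEC): [IRQ0] PC=0: DEC 1 -> ACC=11
Event 8 (EXEC): [IRQ0] PC=1: IRET -> resume MAIN at PC=5 (depth now 0)
Event 9 (EXEC): [MAIN] PC=5: INC 2 -> ACC=13
Event 10 (EXEC): [MAIN] PC=6: HALT

Answer: 13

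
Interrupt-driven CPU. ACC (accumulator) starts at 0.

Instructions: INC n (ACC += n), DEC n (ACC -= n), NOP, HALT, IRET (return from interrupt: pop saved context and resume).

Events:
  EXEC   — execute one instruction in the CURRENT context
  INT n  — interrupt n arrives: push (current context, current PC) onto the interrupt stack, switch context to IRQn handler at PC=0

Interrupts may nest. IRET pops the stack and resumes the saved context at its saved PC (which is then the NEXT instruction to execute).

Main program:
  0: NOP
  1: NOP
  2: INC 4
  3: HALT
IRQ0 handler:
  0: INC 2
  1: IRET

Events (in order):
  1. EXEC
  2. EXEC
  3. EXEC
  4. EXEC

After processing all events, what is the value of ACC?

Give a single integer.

Answer: 4

Derivation:
Event 1 (EXEC): [MAIN] PC=0: NOP
Event 2 (EXEC): [MAIN] PC=1: NOP
Event 3 (EXEC): [MAIN] PC=2: INC 4 -> ACC=4
Event 4 (EXEC): [MAIN] PC=3: HALT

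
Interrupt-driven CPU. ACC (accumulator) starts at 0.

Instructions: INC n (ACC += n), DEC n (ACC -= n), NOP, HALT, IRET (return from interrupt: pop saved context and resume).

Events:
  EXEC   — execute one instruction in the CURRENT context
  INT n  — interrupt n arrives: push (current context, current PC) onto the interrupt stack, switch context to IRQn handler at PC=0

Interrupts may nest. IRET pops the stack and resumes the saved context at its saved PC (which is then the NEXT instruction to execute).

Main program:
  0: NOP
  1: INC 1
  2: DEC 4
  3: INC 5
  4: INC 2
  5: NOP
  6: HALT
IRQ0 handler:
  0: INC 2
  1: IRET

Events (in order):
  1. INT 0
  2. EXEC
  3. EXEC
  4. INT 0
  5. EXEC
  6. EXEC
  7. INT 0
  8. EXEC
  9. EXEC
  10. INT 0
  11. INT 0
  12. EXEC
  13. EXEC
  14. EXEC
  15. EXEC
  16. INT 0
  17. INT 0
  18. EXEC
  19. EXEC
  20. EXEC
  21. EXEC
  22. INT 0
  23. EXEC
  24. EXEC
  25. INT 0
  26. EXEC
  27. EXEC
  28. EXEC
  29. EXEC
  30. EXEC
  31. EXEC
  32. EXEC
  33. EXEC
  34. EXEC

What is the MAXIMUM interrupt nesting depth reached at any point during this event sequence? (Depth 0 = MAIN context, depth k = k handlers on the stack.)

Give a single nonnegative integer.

Answer: 2

Derivation:
Event 1 (INT 0): INT 0 arrives: push (MAIN, PC=0), enter IRQ0 at PC=0 (depth now 1) [depth=1]
Event 2 (EXEC): [IRQ0] PC=0: INC 2 -> ACC=2 [depth=1]
Event 3 (EXEC): [IRQ0] PC=1: IRET -> resume MAIN at PC=0 (depth now 0) [depth=0]
Event 4 (INT 0): INT 0 arrives: push (MAIN, PC=0), enter IRQ0 at PC=0 (depth now 1) [depth=1]
Event 5 (EXEC): [IRQ0] PC=0: INC 2 -> ACC=4 [depth=1]
Event 6 (EXEC): [IRQ0] PC=1: IRET -> resume MAIN at PC=0 (depth now 0) [depth=0]
Event 7 (INT 0): INT 0 arrives: push (MAIN, PC=0), enter IRQ0 at PC=0 (depth now 1) [depth=1]
Event 8 (EXEC): [IRQ0] PC=0: INC 2 -> ACC=6 [depth=1]
Event 9 (EXEC): [IRQ0] PC=1: IRET -> resume MAIN at PC=0 (depth now 0) [depth=0]
Event 10 (INT 0): INT 0 arrives: push (MAIN, PC=0), enter IRQ0 at PC=0 (depth now 1) [depth=1]
Event 11 (INT 0): INT 0 arrives: push (IRQ0, PC=0), enter IRQ0 at PC=0 (depth now 2) [depth=2]
Event 12 (EXEC): [IRQ0] PC=0: INC 2 -> ACC=8 [depth=2]
Event 13 (EXEC): [IRQ0] PC=1: IRET -> resume IRQ0 at PC=0 (depth now 1) [depth=1]
Event 14 (EXEC): [IRQ0] PC=0: INC 2 -> ACC=10 [depth=1]
Event 15 (EXEC): [IRQ0] PC=1: IRET -> resume MAIN at PC=0 (depth now 0) [depth=0]
Event 16 (INT 0): INT 0 arrives: push (MAIN, PC=0), enter IRQ0 at PC=0 (depth now 1) [depth=1]
Event 17 (INT 0): INT 0 arrives: push (IRQ0, PC=0), enter IRQ0 at PC=0 (depth now 2) [depth=2]
Event 18 (EXEC): [IRQ0] PC=0: INC 2 -> ACC=12 [depth=2]
Event 19 (EXEC): [IRQ0] PC=1: IRET -> resume IRQ0 at PC=0 (depth now 1) [depth=1]
Event 20 (EXEC): [IRQ0] PC=0: INC 2 -> ACC=14 [depth=1]
Event 21 (EXEC): [IRQ0] PC=1: IRET -> resume MAIN at PC=0 (depth now 0) [depth=0]
Event 22 (INT 0): INT 0 arrives: push (MAIN, PC=0), enter IRQ0 at PC=0 (depth now 1) [depth=1]
Event 23 (EXEC): [IRQ0] PC=0: INC 2 -> ACC=16 [depth=1]
Event 24 (EXEC): [IRQ0] PC=1: IRET -> resume MAIN at PC=0 (depth now 0) [depth=0]
Event 25 (INT 0): INT 0 arrives: push (MAIN, PC=0), enter IRQ0 at PC=0 (depth now 1) [depth=1]
Event 26 (EXEC): [IRQ0] PC=0: INC 2 -> ACC=18 [depth=1]
Event 27 (EXEC): [IRQ0] PC=1: IRET -> resume MAIN at PC=0 (depth now 0) [depth=0]
Event 28 (EXEC): [MAIN] PC=0: NOP [depth=0]
Event 29 (EXEC): [MAIN] PC=1: INC 1 -> ACC=19 [depth=0]
Event 30 (EXEC): [MAIN] PC=2: DEC 4 -> ACC=15 [depth=0]
Event 31 (EXEC): [MAIN] PC=3: INC 5 -> ACC=20 [depth=0]
Event 32 (EXEC): [MAIN] PC=4: INC 2 -> ACC=22 [depth=0]
Event 33 (EXEC): [MAIN] PC=5: NOP [depth=0]
Event 34 (EXEC): [MAIN] PC=6: HALT [depth=0]
Max depth observed: 2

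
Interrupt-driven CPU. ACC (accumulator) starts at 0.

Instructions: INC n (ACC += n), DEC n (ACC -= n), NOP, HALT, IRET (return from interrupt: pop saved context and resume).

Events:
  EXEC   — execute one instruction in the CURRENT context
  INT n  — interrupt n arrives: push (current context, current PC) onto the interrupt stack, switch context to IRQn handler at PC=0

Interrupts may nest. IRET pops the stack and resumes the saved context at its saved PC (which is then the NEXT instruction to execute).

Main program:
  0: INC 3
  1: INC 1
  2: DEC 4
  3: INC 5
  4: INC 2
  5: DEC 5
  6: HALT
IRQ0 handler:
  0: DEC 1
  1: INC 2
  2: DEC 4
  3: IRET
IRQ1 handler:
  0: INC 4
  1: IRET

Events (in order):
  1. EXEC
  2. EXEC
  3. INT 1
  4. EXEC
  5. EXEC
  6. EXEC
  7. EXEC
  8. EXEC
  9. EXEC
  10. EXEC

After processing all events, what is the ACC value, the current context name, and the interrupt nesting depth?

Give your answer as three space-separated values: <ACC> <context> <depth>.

Event 1 (EXEC): [MAIN] PC=0: INC 3 -> ACC=3
Event 2 (EXEC): [MAIN] PC=1: INC 1 -> ACC=4
Event 3 (INT 1): INT 1 arrives: push (MAIN, PC=2), enter IRQ1 at PC=0 (depth now 1)
Event 4 (EXEC): [IRQ1] PC=0: INC 4 -> ACC=8
Event 5 (EXEC): [IRQ1] PC=1: IRET -> resume MAIN at PC=2 (depth now 0)
Event 6 (EXEC): [MAIN] PC=2: DEC 4 -> ACC=4
Event 7 (EXEC): [MAIN] PC=3: INC 5 -> ACC=9
Event 8 (EXEC): [MAIN] PC=4: INC 2 -> ACC=11
Event 9 (EXEC): [MAIN] PC=5: DEC 5 -> ACC=6
Event 10 (EXEC): [MAIN] PC=6: HALT

Answer: 6 MAIN 0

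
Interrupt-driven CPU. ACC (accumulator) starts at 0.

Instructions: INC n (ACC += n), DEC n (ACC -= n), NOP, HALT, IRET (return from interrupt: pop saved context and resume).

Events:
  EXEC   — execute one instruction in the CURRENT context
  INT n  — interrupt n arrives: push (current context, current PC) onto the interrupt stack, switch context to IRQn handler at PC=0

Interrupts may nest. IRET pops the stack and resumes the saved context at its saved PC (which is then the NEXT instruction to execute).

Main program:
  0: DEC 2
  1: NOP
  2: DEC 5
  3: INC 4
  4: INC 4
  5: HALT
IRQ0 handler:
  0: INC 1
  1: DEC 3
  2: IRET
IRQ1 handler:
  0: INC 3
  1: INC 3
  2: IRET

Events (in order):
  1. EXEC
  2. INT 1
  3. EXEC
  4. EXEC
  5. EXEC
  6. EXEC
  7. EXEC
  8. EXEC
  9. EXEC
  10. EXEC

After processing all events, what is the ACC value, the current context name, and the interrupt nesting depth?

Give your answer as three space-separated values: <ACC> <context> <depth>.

Event 1 (EXEC): [MAIN] PC=0: DEC 2 -> ACC=-2
Event 2 (INT 1): INT 1 arrives: push (MAIN, PC=1), enter IRQ1 at PC=0 (depth now 1)
Event 3 (EXEC): [IRQ1] PC=0: INC 3 -> ACC=1
Event 4 (EXEC): [IRQ1] PC=1: INC 3 -> ACC=4
Event 5 (EXEC): [IRQ1] PC=2: IRET -> resume MAIN at PC=1 (depth now 0)
Event 6 (EXEC): [MAIN] PC=1: NOP
Event 7 (EXEC): [MAIN] PC=2: DEC 5 -> ACC=-1
Event 8 (EXEC): [MAIN] PC=3: INC 4 -> ACC=3
Event 9 (EXEC): [MAIN] PC=4: INC 4 -> ACC=7
Event 10 (EXEC): [MAIN] PC=5: HALT

Answer: 7 MAIN 0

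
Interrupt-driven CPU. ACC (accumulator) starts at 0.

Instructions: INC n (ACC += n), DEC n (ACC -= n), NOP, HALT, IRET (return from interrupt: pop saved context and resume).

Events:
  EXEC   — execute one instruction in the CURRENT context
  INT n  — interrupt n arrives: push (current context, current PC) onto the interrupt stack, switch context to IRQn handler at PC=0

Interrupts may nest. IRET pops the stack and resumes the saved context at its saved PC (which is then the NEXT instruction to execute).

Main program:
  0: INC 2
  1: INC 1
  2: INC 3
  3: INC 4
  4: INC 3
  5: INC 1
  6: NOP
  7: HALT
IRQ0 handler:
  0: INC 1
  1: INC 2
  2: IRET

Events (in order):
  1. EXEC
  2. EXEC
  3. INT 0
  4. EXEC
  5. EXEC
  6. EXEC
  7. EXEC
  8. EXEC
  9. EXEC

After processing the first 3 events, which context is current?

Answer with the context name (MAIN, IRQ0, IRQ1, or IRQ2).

Event 1 (EXEC): [MAIN] PC=0: INC 2 -> ACC=2
Event 2 (EXEC): [MAIN] PC=1: INC 1 -> ACC=3
Event 3 (INT 0): INT 0 arrives: push (MAIN, PC=2), enter IRQ0 at PC=0 (depth now 1)

Answer: IRQ0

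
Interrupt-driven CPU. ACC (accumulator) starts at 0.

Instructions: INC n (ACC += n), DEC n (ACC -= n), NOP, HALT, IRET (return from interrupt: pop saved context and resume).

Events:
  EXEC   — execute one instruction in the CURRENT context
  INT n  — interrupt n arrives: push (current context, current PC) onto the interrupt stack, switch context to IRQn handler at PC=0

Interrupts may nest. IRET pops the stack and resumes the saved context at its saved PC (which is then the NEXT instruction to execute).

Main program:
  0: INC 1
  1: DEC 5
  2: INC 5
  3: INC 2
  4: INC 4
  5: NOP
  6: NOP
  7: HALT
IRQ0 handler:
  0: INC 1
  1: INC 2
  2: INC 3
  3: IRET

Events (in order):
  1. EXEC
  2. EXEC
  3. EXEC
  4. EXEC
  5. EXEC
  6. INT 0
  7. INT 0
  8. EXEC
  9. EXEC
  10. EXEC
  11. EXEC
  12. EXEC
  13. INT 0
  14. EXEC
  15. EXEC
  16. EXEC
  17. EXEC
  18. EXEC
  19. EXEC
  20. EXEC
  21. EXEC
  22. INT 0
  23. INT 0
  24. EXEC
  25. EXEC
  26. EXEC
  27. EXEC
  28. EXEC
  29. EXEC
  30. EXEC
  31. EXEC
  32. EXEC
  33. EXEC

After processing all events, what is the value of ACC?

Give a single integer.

Answer: 37

Derivation:
Event 1 (EXEC): [MAIN] PC=0: INC 1 -> ACC=1
Event 2 (EXEC): [MAIN] PC=1: DEC 5 -> ACC=-4
Event 3 (EXEC): [MAIN] PC=2: INC 5 -> ACC=1
Event 4 (EXEC): [MAIN] PC=3: INC 2 -> ACC=3
Event 5 (EXEC): [MAIN] PC=4: INC 4 -> ACC=7
Event 6 (INT 0): INT 0 arrives: push (MAIN, PC=5), enter IRQ0 at PC=0 (depth now 1)
Event 7 (INT 0): INT 0 arrives: push (IRQ0, PC=0), enter IRQ0 at PC=0 (depth now 2)
Event 8 (EXEC): [IRQ0] PC=0: INC 1 -> ACC=8
Event 9 (EXEC): [IRQ0] PC=1: INC 2 -> ACC=10
Event 10 (EXEC): [IRQ0] PC=2: INC 3 -> ACC=13
Event 11 (EXEC): [IRQ0] PC=3: IRET -> resume IRQ0 at PC=0 (depth now 1)
Event 12 (EXEC): [IRQ0] PC=0: INC 1 -> ACC=14
Event 13 (INT 0): INT 0 arrives: push (IRQ0, PC=1), enter IRQ0 at PC=0 (depth now 2)
Event 14 (EXEC): [IRQ0] PC=0: INC 1 -> ACC=15
Event 15 (EXEC): [IRQ0] PC=1: INC 2 -> ACC=17
Event 16 (EXEC): [IRQ0] PC=2: INC 3 -> ACC=20
Event 17 (EXEC): [IRQ0] PC=3: IRET -> resume IRQ0 at PC=1 (depth now 1)
Event 18 (EXEC): [IRQ0] PC=1: INC 2 -> ACC=22
Event 19 (EXEC): [IRQ0] PC=2: INC 3 -> ACC=25
Event 20 (EXEC): [IRQ0] PC=3: IRET -> resume MAIN at PC=5 (depth now 0)
Event 21 (EXEC): [MAIN] PC=5: NOP
Event 22 (INT 0): INT 0 arrives: push (MAIN, PC=6), enter IRQ0 at PC=0 (depth now 1)
Event 23 (INT 0): INT 0 arrives: push (IRQ0, PC=0), enter IRQ0 at PC=0 (depth now 2)
Event 24 (EXEC): [IRQ0] PC=0: INC 1 -> ACC=26
Event 25 (EXEC): [IRQ0] PC=1: INC 2 -> ACC=28
Event 26 (EXEC): [IRQ0] PC=2: INC 3 -> ACC=31
Event 27 (EXEC): [IRQ0] PC=3: IRET -> resume IRQ0 at PC=0 (depth now 1)
Event 28 (EXEC): [IRQ0] PC=0: INC 1 -> ACC=32
Event 29 (EXEC): [IRQ0] PC=1: INC 2 -> ACC=34
Event 30 (EXEC): [IRQ0] PC=2: INC 3 -> ACC=37
Event 31 (EXEC): [IRQ0] PC=3: IRET -> resume MAIN at PC=6 (depth now 0)
Event 32 (EXEC): [MAIN] PC=6: NOP
Event 33 (EXEC): [MAIN] PC=7: HALT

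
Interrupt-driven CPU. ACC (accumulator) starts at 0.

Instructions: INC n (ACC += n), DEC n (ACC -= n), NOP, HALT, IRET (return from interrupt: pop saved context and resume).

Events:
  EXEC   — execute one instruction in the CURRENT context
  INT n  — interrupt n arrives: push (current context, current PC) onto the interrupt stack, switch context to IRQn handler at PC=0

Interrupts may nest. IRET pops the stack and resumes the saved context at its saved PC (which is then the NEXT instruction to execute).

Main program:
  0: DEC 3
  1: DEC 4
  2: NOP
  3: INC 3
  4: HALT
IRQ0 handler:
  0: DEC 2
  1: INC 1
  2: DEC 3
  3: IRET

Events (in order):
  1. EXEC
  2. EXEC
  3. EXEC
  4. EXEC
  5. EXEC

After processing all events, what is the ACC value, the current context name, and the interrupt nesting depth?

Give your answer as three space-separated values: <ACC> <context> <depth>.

Answer: -4 MAIN 0

Derivation:
Event 1 (EXEC): [MAIN] PC=0: DEC 3 -> ACC=-3
Event 2 (EXEC): [MAIN] PC=1: DEC 4 -> ACC=-7
Event 3 (EXEC): [MAIN] PC=2: NOP
Event 4 (EXEC): [MAIN] PC=3: INC 3 -> ACC=-4
Event 5 (EXEC): [MAIN] PC=4: HALT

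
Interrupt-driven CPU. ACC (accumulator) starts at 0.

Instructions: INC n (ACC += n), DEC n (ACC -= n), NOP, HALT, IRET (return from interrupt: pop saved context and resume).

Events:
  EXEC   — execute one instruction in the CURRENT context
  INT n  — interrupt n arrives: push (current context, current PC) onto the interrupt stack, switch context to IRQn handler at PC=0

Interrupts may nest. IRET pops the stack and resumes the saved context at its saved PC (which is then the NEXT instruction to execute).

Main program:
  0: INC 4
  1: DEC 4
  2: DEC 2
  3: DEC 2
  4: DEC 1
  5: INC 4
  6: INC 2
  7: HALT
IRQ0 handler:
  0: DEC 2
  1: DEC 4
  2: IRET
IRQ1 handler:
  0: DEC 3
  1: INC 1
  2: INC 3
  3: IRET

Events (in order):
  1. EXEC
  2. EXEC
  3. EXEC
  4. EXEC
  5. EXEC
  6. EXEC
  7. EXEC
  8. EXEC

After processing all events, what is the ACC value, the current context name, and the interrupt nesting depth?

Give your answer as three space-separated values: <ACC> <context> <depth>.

Event 1 (EXEC): [MAIN] PC=0: INC 4 -> ACC=4
Event 2 (EXEC): [MAIN] PC=1: DEC 4 -> ACC=0
Event 3 (EXEC): [MAIN] PC=2: DEC 2 -> ACC=-2
Event 4 (EXEC): [MAIN] PC=3: DEC 2 -> ACC=-4
Event 5 (EXEC): [MAIN] PC=4: DEC 1 -> ACC=-5
Event 6 (EXEC): [MAIN] PC=5: INC 4 -> ACC=-1
Event 7 (EXEC): [MAIN] PC=6: INC 2 -> ACC=1
Event 8 (EXEC): [MAIN] PC=7: HALT

Answer: 1 MAIN 0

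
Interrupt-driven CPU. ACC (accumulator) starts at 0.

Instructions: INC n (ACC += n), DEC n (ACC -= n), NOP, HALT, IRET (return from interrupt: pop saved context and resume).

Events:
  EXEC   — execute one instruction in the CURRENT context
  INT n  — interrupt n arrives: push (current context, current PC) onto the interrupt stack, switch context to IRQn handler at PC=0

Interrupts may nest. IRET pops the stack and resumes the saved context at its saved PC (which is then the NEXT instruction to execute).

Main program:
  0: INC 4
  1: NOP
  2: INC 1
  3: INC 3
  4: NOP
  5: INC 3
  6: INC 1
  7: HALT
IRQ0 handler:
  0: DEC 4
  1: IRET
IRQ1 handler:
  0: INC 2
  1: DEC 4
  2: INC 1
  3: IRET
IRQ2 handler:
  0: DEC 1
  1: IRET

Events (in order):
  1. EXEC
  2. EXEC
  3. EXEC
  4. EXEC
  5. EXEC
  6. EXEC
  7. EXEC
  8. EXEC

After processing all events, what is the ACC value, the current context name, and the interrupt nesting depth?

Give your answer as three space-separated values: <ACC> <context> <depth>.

Event 1 (EXEC): [MAIN] PC=0: INC 4 -> ACC=4
Event 2 (EXEC): [MAIN] PC=1: NOP
Event 3 (EXEC): [MAIN] PC=2: INC 1 -> ACC=5
Event 4 (EXEC): [MAIN] PC=3: INC 3 -> ACC=8
Event 5 (EXEC): [MAIN] PC=4: NOP
Event 6 (EXEC): [MAIN] PC=5: INC 3 -> ACC=11
Event 7 (EXEC): [MAIN] PC=6: INC 1 -> ACC=12
Event 8 (EXEC): [MAIN] PC=7: HALT

Answer: 12 MAIN 0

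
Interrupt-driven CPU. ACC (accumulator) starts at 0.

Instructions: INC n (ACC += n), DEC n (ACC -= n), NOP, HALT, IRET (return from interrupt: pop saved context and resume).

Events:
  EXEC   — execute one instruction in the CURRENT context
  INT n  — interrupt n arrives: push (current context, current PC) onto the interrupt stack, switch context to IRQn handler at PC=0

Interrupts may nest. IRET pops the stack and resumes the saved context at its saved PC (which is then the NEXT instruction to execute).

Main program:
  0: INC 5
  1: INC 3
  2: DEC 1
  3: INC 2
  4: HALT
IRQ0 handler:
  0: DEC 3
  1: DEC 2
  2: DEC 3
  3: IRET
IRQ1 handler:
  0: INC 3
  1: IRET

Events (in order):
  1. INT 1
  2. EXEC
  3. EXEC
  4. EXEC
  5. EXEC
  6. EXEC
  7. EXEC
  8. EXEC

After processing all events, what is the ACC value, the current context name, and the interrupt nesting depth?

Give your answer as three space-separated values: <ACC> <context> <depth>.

Event 1 (INT 1): INT 1 arrives: push (MAIN, PC=0), enter IRQ1 at PC=0 (depth now 1)
Event 2 (EXEC): [IRQ1] PC=0: INC 3 -> ACC=3
Event 3 (EXEC): [IRQ1] PC=1: IRET -> resume MAIN at PC=0 (depth now 0)
Event 4 (EXEC): [MAIN] PC=0: INC 5 -> ACC=8
Event 5 (EXEC): [MAIN] PC=1: INC 3 -> ACC=11
Event 6 (EXEC): [MAIN] PC=2: DEC 1 -> ACC=10
Event 7 (EXEC): [MAIN] PC=3: INC 2 -> ACC=12
Event 8 (EXEC): [MAIN] PC=4: HALT

Answer: 12 MAIN 0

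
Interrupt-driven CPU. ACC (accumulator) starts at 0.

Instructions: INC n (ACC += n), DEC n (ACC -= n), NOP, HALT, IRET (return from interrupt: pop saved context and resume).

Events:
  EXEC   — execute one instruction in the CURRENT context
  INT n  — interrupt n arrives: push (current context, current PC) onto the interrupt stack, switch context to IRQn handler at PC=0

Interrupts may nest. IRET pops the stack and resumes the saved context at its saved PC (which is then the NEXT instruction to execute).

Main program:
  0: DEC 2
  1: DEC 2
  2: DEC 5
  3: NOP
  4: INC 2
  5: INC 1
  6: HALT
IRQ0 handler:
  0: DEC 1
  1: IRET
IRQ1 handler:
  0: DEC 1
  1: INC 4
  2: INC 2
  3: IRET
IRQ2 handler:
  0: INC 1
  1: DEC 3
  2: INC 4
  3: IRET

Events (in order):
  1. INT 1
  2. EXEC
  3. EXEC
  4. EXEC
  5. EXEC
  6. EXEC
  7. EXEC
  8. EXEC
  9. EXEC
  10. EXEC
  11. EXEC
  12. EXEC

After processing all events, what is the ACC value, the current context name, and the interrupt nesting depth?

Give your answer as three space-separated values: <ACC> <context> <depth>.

Event 1 (INT 1): INT 1 arrives: push (MAIN, PC=0), enter IRQ1 at PC=0 (depth now 1)
Event 2 (EXEC): [IRQ1] PC=0: DEC 1 -> ACC=-1
Event 3 (EXEC): [IRQ1] PC=1: INC 4 -> ACC=3
Event 4 (EXEC): [IRQ1] PC=2: INC 2 -> ACC=5
Event 5 (EXEC): [IRQ1] PC=3: IRET -> resume MAIN at PC=0 (depth now 0)
Event 6 (EXEC): [MAIN] PC=0: DEC 2 -> ACC=3
Event 7 (EXEC): [MAIN] PC=1: DEC 2 -> ACC=1
Event 8 (EXEC): [MAIN] PC=2: DEC 5 -> ACC=-4
Event 9 (EXEC): [MAIN] PC=3: NOP
Event 10 (EXEC): [MAIN] PC=4: INC 2 -> ACC=-2
Event 11 (EXEC): [MAIN] PC=5: INC 1 -> ACC=-1
Event 12 (EXEC): [MAIN] PC=6: HALT

Answer: -1 MAIN 0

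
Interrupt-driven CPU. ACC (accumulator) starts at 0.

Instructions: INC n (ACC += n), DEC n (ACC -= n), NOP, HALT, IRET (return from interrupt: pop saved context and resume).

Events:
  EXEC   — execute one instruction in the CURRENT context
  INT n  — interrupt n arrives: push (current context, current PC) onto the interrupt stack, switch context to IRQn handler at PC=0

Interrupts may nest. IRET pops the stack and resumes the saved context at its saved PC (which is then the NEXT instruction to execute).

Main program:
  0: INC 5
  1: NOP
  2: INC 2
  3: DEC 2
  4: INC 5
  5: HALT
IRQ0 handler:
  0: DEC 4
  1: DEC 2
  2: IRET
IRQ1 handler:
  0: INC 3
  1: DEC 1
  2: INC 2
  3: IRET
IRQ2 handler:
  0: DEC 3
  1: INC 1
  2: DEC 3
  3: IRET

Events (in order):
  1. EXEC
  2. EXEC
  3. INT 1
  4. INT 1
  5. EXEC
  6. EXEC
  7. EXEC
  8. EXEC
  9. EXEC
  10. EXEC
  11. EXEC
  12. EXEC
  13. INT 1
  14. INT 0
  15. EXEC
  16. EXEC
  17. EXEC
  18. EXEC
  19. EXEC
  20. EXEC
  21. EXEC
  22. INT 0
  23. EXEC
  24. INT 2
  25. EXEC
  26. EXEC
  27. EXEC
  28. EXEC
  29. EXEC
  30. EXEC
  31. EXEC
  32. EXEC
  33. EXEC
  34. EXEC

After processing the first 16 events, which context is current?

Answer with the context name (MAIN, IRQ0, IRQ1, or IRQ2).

Answer: IRQ0

Derivation:
Event 1 (EXEC): [MAIN] PC=0: INC 5 -> ACC=5
Event 2 (EXEC): [MAIN] PC=1: NOP
Event 3 (INT 1): INT 1 arrives: push (MAIN, PC=2), enter IRQ1 at PC=0 (depth now 1)
Event 4 (INT 1): INT 1 arrives: push (IRQ1, PC=0), enter IRQ1 at PC=0 (depth now 2)
Event 5 (EXEC): [IRQ1] PC=0: INC 3 -> ACC=8
Event 6 (EXEC): [IRQ1] PC=1: DEC 1 -> ACC=7
Event 7 (EXEC): [IRQ1] PC=2: INC 2 -> ACC=9
Event 8 (EXEC): [IRQ1] PC=3: IRET -> resume IRQ1 at PC=0 (depth now 1)
Event 9 (EXEC): [IRQ1] PC=0: INC 3 -> ACC=12
Event 10 (EXEC): [IRQ1] PC=1: DEC 1 -> ACC=11
Event 11 (EXEC): [IRQ1] PC=2: INC 2 -> ACC=13
Event 12 (EXEC): [IRQ1] PC=3: IRET -> resume MAIN at PC=2 (depth now 0)
Event 13 (INT 1): INT 1 arrives: push (MAIN, PC=2), enter IRQ1 at PC=0 (depth now 1)
Event 14 (INT 0): INT 0 arrives: push (IRQ1, PC=0), enter IRQ0 at PC=0 (depth now 2)
Event 15 (EXEC): [IRQ0] PC=0: DEC 4 -> ACC=9
Event 16 (EXEC): [IRQ0] PC=1: DEC 2 -> ACC=7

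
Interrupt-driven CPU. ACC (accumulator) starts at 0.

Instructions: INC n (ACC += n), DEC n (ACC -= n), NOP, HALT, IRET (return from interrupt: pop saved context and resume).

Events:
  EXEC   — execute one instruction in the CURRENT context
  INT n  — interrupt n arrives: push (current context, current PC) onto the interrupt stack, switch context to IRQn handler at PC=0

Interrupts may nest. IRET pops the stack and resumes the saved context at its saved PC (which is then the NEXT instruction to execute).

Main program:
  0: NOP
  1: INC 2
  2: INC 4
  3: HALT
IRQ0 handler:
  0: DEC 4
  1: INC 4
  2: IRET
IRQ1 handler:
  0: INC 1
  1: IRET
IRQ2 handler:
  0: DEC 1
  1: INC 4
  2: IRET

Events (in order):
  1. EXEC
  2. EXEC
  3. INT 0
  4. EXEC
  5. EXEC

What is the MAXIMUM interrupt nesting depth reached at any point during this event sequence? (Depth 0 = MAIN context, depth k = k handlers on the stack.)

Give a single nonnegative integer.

Answer: 1

Derivation:
Event 1 (EXEC): [MAIN] PC=0: NOP [depth=0]
Event 2 (EXEC): [MAIN] PC=1: INC 2 -> ACC=2 [depth=0]
Event 3 (INT 0): INT 0 arrives: push (MAIN, PC=2), enter IRQ0 at PC=0 (depth now 1) [depth=1]
Event 4 (EXEC): [IRQ0] PC=0: DEC 4 -> ACC=-2 [depth=1]
Event 5 (EXEC): [IRQ0] PC=1: INC 4 -> ACC=2 [depth=1]
Max depth observed: 1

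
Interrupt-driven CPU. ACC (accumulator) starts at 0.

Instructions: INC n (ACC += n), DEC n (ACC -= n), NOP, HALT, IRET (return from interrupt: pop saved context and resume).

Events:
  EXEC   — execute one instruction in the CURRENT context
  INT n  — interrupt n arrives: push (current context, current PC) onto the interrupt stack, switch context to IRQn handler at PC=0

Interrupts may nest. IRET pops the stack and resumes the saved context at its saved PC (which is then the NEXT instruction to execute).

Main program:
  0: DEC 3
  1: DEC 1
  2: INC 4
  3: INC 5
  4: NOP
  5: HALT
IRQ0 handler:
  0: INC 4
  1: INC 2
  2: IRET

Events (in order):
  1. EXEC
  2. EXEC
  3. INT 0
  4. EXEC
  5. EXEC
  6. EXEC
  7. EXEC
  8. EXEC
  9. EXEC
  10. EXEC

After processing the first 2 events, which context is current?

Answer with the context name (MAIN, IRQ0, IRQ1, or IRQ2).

Answer: MAIN

Derivation:
Event 1 (EXEC): [MAIN] PC=0: DEC 3 -> ACC=-3
Event 2 (EXEC): [MAIN] PC=1: DEC 1 -> ACC=-4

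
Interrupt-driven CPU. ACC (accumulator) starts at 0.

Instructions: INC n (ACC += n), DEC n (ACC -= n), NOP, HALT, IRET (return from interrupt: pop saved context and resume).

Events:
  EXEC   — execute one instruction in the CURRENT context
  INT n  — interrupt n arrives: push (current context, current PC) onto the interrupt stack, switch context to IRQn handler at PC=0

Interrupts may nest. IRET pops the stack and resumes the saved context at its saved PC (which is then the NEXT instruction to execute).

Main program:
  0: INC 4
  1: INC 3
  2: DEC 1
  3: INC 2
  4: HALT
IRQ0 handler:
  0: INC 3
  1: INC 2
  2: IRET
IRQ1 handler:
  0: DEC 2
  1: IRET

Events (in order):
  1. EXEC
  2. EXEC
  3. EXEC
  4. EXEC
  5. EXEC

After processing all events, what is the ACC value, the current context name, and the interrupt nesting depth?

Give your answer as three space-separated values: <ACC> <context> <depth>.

Answer: 8 MAIN 0

Derivation:
Event 1 (EXEC): [MAIN] PC=0: INC 4 -> ACC=4
Event 2 (EXEC): [MAIN] PC=1: INC 3 -> ACC=7
Event 3 (EXEC): [MAIN] PC=2: DEC 1 -> ACC=6
Event 4 (EXEC): [MAIN] PC=3: INC 2 -> ACC=8
Event 5 (EXEC): [MAIN] PC=4: HALT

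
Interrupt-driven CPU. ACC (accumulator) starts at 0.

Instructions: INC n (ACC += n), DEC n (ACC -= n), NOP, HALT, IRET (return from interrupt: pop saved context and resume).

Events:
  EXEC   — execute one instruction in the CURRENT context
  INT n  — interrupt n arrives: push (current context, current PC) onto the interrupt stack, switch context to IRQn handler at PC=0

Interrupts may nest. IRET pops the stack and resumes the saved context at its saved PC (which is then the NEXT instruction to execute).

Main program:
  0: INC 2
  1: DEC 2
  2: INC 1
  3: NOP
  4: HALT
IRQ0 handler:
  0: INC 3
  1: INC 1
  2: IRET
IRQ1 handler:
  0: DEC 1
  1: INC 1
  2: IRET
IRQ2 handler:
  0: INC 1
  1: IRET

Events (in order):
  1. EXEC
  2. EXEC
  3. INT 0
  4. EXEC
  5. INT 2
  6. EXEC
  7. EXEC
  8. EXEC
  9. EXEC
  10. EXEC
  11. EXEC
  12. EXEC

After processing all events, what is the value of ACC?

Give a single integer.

Answer: 6

Derivation:
Event 1 (EXEC): [MAIN] PC=0: INC 2 -> ACC=2
Event 2 (EXEC): [MAIN] PC=1: DEC 2 -> ACC=0
Event 3 (INT 0): INT 0 arrives: push (MAIN, PC=2), enter IRQ0 at PC=0 (depth now 1)
Event 4 (EXEC): [IRQ0] PC=0: INC 3 -> ACC=3
Event 5 (INT 2): INT 2 arrives: push (IRQ0, PC=1), enter IRQ2 at PC=0 (depth now 2)
Event 6 (EXEC): [IRQ2] PC=0: INC 1 -> ACC=4
Event 7 (EXEC): [IRQ2] PC=1: IRET -> resume IRQ0 at PC=1 (depth now 1)
Event 8 (EXEC): [IRQ0] PC=1: INC 1 -> ACC=5
Event 9 (EXEC): [IRQ0] PC=2: IRET -> resume MAIN at PC=2 (depth now 0)
Event 10 (EXEC): [MAIN] PC=2: INC 1 -> ACC=6
Event 11 (EXEC): [MAIN] PC=3: NOP
Event 12 (EXEC): [MAIN] PC=4: HALT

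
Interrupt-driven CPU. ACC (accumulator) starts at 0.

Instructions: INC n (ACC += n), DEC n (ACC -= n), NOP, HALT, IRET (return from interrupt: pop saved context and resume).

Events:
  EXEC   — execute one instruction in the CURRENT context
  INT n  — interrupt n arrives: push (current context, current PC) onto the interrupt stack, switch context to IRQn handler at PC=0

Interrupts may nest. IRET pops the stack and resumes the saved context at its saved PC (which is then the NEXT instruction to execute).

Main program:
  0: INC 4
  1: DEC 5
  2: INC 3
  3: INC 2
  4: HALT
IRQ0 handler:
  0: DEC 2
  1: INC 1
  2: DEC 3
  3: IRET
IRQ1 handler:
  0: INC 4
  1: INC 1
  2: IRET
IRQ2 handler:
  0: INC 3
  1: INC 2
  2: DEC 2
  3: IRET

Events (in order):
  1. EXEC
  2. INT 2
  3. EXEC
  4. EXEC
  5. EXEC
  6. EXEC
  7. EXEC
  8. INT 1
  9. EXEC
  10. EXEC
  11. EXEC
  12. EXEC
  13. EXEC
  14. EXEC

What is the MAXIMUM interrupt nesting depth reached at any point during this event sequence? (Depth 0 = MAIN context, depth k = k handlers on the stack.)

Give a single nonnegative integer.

Event 1 (EXEC): [MAIN] PC=0: INC 4 -> ACC=4 [depth=0]
Event 2 (INT 2): INT 2 arrives: push (MAIN, PC=1), enter IRQ2 at PC=0 (depth now 1) [depth=1]
Event 3 (EXEC): [IRQ2] PC=0: INC 3 -> ACC=7 [depth=1]
Event 4 (EXEC): [IRQ2] PC=1: INC 2 -> ACC=9 [depth=1]
Event 5 (EXEC): [IRQ2] PC=2: DEC 2 -> ACC=7 [depth=1]
Event 6 (EXEC): [IRQ2] PC=3: IRET -> resume MAIN at PC=1 (depth now 0) [depth=0]
Event 7 (EXEC): [MAIN] PC=1: DEC 5 -> ACC=2 [depth=0]
Event 8 (INT 1): INT 1 arrives: push (MAIN, PC=2), enter IRQ1 at PC=0 (depth now 1) [depth=1]
Event 9 (EXEC): [IRQ1] PC=0: INC 4 -> ACC=6 [depth=1]
Event 10 (EXEC): [IRQ1] PC=1: INC 1 -> ACC=7 [depth=1]
Event 11 (EXEC): [IRQ1] PC=2: IRET -> resume MAIN at PC=2 (depth now 0) [depth=0]
Event 12 (EXEC): [MAIN] PC=2: INC 3 -> ACC=10 [depth=0]
Event 13 (EXEC): [MAIN] PC=3: INC 2 -> ACC=12 [depth=0]
Event 14 (EXEC): [MAIN] PC=4: HALT [depth=0]
Max depth observed: 1

Answer: 1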